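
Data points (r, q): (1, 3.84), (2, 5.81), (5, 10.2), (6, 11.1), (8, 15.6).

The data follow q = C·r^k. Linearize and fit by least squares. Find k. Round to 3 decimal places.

k = 0.643

Taking logs, ln q = k·ln r + ln C, so regress ln q on ln r.
Σln r = 6.1738, Σ(ln r)² = 10.6052, Σln q = 10.5817, Σln r·ln q = 14.9828.
Normal system: [[10.6052, 6.1738]; [6.1738, 5]]·[k, ln C]ᵀ = [14.9828, 10.5817]ᵀ.
Δ = 10.6052·5 − (6.1738)² = 14.9105; k = (14.9828·5 − 6.1738·10.5817)/14.9105 = 0.64286, ln C = (10.6052·10.5817 − 6.1738·14.9828)/14.9105 = 1.32256.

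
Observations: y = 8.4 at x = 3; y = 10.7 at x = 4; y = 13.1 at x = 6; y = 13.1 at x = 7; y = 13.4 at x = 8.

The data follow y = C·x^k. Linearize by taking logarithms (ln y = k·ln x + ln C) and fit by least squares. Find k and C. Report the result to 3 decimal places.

k = 0.473, C = 5.272

Linearized form: ln y = k·ln x + ln C. From the 5 transformed points,
Over the data: Σln x = 8.3020, Σ(ln x)² = 14.4498, Σln y = 12.2390, Σln x·ln y = 20.6362.
Normal system: [[14.4498, 8.3020]; [8.3020, 5]]·[k, ln C]ᵀ = [20.6362, 12.2390]ᵀ.
Solving (det = 3.3255): k = 0.47302, ln C = 1.66239, so C = exp(1.66239) = 5.27188.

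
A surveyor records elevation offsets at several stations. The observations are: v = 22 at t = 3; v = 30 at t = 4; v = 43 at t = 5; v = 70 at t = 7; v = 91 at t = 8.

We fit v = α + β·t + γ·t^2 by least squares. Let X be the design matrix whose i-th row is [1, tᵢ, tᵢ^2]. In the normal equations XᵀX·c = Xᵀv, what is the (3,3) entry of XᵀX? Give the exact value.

7459

Row 3 ↔ basis t^2, column 3 ↔ basis t^2, so (XᵀX)_{3,3} = Σᵢ (t^2)·(t^2) = (9)·(9) + (16)·(16) + (25)·(25) + (49)·(49) + (64)·(64) = 7459.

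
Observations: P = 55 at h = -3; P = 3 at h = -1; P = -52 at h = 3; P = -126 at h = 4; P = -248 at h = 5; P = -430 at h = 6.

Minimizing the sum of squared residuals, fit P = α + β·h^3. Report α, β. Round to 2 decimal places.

Sums needed: Σ1 = 6, Σh^3 = 404, Σh^3·h^3 = 67836.
Right-hand side: ΣP = -798, Σh^3·P = -134836.
Eliminating β: 67836·(row 1) − 404·(row 2) gives 243800·α = 67836·(-798) − 404·(-134836) = 340616, so α = 42577/30475.
Then β = ((-134836) − 404·(42577/30475))/67836 = -60828/30475.

α = 1.40, β = -2.00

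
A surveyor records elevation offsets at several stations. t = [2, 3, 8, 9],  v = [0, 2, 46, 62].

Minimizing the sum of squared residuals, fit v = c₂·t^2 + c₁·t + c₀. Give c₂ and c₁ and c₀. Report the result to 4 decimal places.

MᵀM·[c₂, c₁, c₀]ᵀ = Mᵀv reads: 10754·c₂ + 1276·c₁ + 158·c₀ = 7984;  1276·c₂ + 158·c₁ + 22·c₀ = 932;  158·c₂ + 22·c₁ + 4·c₀ = 110.
Solving the 3×3 system (Gaussian elimination) gives c₂ = 7/6, c₁ = -887/222, c₀ = 251/74.

c₂ = 1.1667, c₁ = -3.9955, c₀ = 3.3919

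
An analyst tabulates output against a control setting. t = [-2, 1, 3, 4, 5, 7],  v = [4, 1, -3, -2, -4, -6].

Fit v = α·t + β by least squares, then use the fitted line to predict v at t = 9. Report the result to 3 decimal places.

With design matrix X, XᵀX = [[104, 18]; [18, 6]] and Xᵀv = [-86, -10]ᵀ.
det = 104·6 − 18² = 300.
α = ((-86)·6 − 18·(-10))/300 = -28/25; β = (104·(-10) − 18·(-86))/300 = 127/75.
At t = 9: v̂ = (-28/25)·(9) + (127/75)·(1) = -629/75.

v̂ = -8.387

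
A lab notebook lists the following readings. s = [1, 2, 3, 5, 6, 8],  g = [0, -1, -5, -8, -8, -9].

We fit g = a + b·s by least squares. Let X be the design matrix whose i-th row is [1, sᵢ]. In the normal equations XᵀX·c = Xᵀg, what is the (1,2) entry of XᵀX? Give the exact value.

25

Row 1 ↔ basis 1, column 2 ↔ basis s, so (XᵀX)_{1,2} = Σᵢ s = (1)·(1) + (1)·(2) + (1)·(3) + (1)·(5) + (1)·(6) + (1)·(8) = 25.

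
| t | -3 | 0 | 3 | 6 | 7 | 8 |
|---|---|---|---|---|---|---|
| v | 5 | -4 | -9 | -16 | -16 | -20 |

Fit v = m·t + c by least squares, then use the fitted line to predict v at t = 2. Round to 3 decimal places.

With design matrix M, MᵀM = [[167, 21]; [21, 6]] and Mᵀv = [-410, -60]ᵀ.
Δ = 167·6 − 21² = 561.
m = ((-410)·6 − 21·(-60))/561 = -400/187; c = (167·(-60) − 21·(-410))/561 = -470/187.
At t = 2: v̂ = (-400/187)·(2) + (-470/187)·(1) = -1270/187.

v̂ = -6.791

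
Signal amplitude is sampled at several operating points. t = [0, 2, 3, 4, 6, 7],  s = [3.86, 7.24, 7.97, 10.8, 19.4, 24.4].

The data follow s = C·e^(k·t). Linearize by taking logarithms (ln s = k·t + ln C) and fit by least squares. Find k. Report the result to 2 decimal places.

k = 0.26

Taking logs, ln s = k·t + ln C, so regress ln s on t.
XᵀX = [[114.0000, 22.0000]; [22.0000, 6]], rhs = [59.8582, 13.9454]ᵀ  (here Σt = 22.0000, Σ(t)² = 114.0000, Σln s = 13.9454, Σt·ln s = 59.8582).
Solving (det = 200.0000): k = 0.26175, ln C = 1.36446.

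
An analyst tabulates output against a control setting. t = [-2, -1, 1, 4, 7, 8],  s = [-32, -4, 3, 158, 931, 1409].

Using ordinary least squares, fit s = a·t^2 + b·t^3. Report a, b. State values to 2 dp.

AᵀA·[a, b]ᵀ = Aᵀs reads: 6771·a + 50567·b = 138194;  50567·a + 383955·b = 1051116.
(Σt^2·t^2 = 6771, Σt^2·t^3 = 50567, Σt^3·t^3 = 383955, Σt^2·s = 138194, Σt^3·s = 1051116.)
Eliminating b: 383955·(row 1) − 50567·(row 2) gives 42737816·a = 383955·138194 − 50567·1051116 = -91505502, so a = -4159341/1942628.
Then b = (1051116 − 50567·(-4159341/1942628))/383955 = 5865929/1942628.

a = -2.14, b = 3.02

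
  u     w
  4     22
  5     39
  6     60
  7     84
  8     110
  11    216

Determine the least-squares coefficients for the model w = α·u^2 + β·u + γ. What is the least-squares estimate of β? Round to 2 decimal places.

β = 0.39

Forming MᵀM = [[23315, 2591, 311]; [2591, 311, 41]; [311, 41, 6]] and Mᵀw = [40779, 4487, 531]ᵀ gives MᵀM·[α, β, γ]ᵀ = Mᵀw.
Solving the 3×3 system (Gaussian elimination) gives α = 1319/726, β = 1433/3630, γ = -5063/605.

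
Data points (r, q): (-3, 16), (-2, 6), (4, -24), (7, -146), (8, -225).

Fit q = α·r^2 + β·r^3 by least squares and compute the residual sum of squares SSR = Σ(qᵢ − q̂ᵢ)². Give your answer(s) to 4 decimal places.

SSR = 4.7564

XᵀX·[α, β]ᵀ = Xᵀq reads: 6850·α + 50324·β = -21770;  50324·α + 384682·β = -167294.
(Σr^2·r^2 = 6850, Σr^2·r^3 = 50324, Σr^3·r^3 = 384682, Σr^2·q = -21770, Σr^3·q = -167294.)
Δ = 6850·384682 − 50324² = 102566724.
α = ((-21770)·384682 − 50324·(-167294))/102566724 = 11094029/25641681; β = (6850·(-167294) − 50324·(-21770))/102566724 = -12602605/25641681.
Residuals: -9949900/8547227, 8653130/25641681, 13661912/25641681, 35400668/25641681, -8954107/8547227; SSR = 121962389/25641681.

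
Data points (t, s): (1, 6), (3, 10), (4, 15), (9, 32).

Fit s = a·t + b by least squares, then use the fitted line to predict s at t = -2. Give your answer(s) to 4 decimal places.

ŝ = -5.1583

Setting ∂/∂a … = 0 gives: 107·a + 17·b = 384;  17·a + 4·b = 63.
Eliminating b: 4·(row 1) − 17·(row 2) gives 139·a = 4·384 − 17·63 = 465, so a = 465/139.
Then b = (63 − 17·(465/139))/4 = 213/139.
At t = -2: ŝ = (465/139)·(-2) + (213/139)·(1) = -717/139.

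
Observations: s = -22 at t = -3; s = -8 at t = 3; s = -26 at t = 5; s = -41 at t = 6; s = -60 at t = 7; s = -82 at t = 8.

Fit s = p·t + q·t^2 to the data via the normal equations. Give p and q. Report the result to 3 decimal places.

With design matrix M, MᵀM = [[192, 1196]; [1196, 8580]] and Mᵀs = [-1410, -10584]ᵀ.
Eliminating q: 8580·(row 1) − 1196·(row 2) gives 216944·p = 8580·(-1410) − 1196·(-10584) = 560664, so p = 5391/2086.
Then q = ((-10584) − 1196·(5391/2086))/8580 = -43221/27118.

p = 2.584, q = -1.594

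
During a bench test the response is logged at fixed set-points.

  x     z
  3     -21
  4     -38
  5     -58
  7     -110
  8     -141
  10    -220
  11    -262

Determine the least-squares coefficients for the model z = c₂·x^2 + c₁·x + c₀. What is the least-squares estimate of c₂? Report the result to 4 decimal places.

Forming MᵀM = [[32100, 3402, 384]; [3402, 384, 48]; [384, 48, 7]] and Mᵀz = [-70363, -7485, -850]ᵀ gives MᵀM·[c₂, c₁, c₀]ᵀ = Mᵀz.
Solving the 3×3 system (Gaussian elimination) gives c₂ = -3017/1506, c₁ = -1063/502, c₀ = 750/251.

c₂ = -2.0033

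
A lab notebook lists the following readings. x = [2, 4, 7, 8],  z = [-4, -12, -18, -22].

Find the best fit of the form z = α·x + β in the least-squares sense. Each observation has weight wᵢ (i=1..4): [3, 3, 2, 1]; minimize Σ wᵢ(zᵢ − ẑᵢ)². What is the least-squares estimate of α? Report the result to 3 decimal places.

α = -2.824

With design matrix M, MᵀWM = [[222, 40]; [40, 9]] and MᵀWz = [-596, -106]ᵀ.
Determinant 222·9 − 40² = 398.
α = ((-596)·9 − 40·(-106))/398 = -562/199; β = (222·(-106) − 40·(-596))/398 = 154/199.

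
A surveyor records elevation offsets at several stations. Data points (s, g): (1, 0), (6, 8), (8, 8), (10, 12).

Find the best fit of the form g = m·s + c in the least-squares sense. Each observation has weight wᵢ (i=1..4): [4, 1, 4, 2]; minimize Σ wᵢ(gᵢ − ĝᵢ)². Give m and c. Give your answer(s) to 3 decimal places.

Forming XᵀWX = [[496, 62]; [62, 11]] and XᵀWg = [544, 64]ᵀ gives XᵀWX·[m, c]ᵀ = XᵀWg.
Eliminating c: 11·(row 1) − 62·(row 2) gives 1612·m = 11·544 − 62·64 = 2016, so m = 504/403.
Then c = (64 − 62·(504/403))/11 = -16/13.

m = 1.251, c = -1.231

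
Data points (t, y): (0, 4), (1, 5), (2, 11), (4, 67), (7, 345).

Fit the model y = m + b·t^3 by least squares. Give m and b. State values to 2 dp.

The normal equations are: 5·m + 416·b = 432;  416·m + 121810·b = 122716.
(Σ1 = 5, Σt^3 = 416, Σt^3·t^3 = 121810, Σy = 432, Σt^3·y = 122716.)
det = 5·121810 − 416² = 435994.
m = (432·121810 − 416·122716)/435994 = 60464/16769; b = (5·122716 − 416·432)/435994 = 216934/217997.

m = 3.61, b = 1.00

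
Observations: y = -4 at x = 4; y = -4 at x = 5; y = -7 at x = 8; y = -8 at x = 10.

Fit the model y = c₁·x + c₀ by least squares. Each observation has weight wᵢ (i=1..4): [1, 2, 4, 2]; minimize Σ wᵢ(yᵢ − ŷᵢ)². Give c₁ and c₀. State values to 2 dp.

AᵀWA·[c₁, c₀]ᵀ = AᵀWy reads: 522·c₁ + 66·c₀ = -440;  66·c₁ + 9·c₀ = -56.
(Σwᵢ·x·x = 522, Σwᵢ·x = 66, Σwᵢ·1 = 9, Σwᵢ·x·y = -440, Σwᵢ·y = -56.)
Eliminating c₀: 9·(row 1) − 66·(row 2) gives 342·c₁ = 9·(-440) − 66·(-56) = -264, so c₁ = -44/57.
Then c₀ = ((-56) − 66·(-44/57))/9 = -32/57.

c₁ = -0.77, c₀ = -0.56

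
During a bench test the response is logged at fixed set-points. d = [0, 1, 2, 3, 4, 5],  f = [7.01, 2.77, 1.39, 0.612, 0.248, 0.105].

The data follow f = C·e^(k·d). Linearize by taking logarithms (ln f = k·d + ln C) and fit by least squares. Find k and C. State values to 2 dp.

With ln fᵢ as the transformed response and dᵢ as the regressor:
Σd = 15.0000, Σ(d)² = 55.0000, Σln f = -0.8437, Σd·ln f = -16.6419.
Equations: 55.0000·k + 15.0000·ln C = -16.6419;  15.0000·k + 6·ln C = -0.8437.
Slope k = (n·Σd·ln f − Σd·Σln f)/(n·Σ(d)² − (Σd)²) = (6·-16.6419 − 15.0000·-0.8437)/105.0000 = -0.83044; ln C = (Σln f − k·Σd)/n = 1.93550, so C = exp(1.93550) = 6.92750.

k = -0.83, C = 6.93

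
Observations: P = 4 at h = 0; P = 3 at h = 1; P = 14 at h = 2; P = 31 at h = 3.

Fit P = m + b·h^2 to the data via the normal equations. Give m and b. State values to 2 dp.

Forming MᵀM = [[4, 14]; [14, 98]] and MᵀP = [52, 338]ᵀ gives MᵀM·[m, b]ᵀ = MᵀP.
Eliminating b: 98·(row 1) − 14·(row 2) gives 196·m = 98·52 − 14·338 = 364, so m = 13/7.
Then b = (338 − 14·(13/7))/98 = 156/49.

m = 1.86, b = 3.18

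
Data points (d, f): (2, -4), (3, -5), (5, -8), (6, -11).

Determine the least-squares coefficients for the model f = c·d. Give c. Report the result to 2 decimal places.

From the data, Σd·d = 74.
Moment sums: Σd·f = -129.
c = (-129)/74 = -1.74324.

c = -1.74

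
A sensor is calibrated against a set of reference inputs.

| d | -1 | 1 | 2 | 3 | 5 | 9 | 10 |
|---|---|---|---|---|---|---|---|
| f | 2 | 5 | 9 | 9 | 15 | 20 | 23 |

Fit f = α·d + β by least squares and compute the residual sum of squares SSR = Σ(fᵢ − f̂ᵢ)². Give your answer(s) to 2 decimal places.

SSR = 6.15

Normal-equation sums: Σd·d = 221, Σd = 29, Σ1 = 7.
And Σd·f = 533, Σf = 83.
XᵀX·[α, β]ᵀ = Xᵀf becomes [[221, 29]; [29, 7]]·[α, β]ᵀ = [533, 83]ᵀ.
Eliminating β: 7·(row 1) − 29·(row 2) gives 706·α = 7·533 − 29·83 = 1324, so α = 662/353.
Then β = (83 − 29·(662/353))/7 = 1443/353.
Residuals: -75/353, -340/353, 410/353, -252/353, 542/353, -341/353, 56/353; SSR = 2170/353.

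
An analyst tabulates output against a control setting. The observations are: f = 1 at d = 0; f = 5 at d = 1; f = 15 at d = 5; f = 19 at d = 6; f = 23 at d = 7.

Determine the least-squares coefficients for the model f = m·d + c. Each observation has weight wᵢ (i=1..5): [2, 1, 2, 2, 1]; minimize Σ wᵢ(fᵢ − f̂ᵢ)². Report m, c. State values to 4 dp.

Sums needed: Σwᵢ·d·d = 172, Σwᵢ·d = 30, Σwᵢ·1 = 8.
And Σwᵢ·d·f = 544, Σwᵢ·f = 98.
det = 172·8 − 30² = 476.
m = (544·8 − 30·98)/476 = 353/119; c = (172·98 − 30·544)/476 = 134/119.

m = 2.9664, c = 1.1261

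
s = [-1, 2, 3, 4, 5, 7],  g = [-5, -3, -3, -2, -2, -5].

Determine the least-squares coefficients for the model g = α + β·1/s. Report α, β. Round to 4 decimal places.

Setting ∂/∂α … = 0 gives: 6·α + (179/420)·β = -20;  (179/420)·α + (261781/176400)·β = 31/35.
Eliminating β: (261781/176400)·(row 1) − (179/420)·(row 2) gives (307729/35280)·α = (261781/176400)·(-20) − (179/420)·(31/35) = -331388/11025, so α = -5302208/1538645.
Then β = ((31/35) − (179/420)·(-5302208/1538645))/(261781/176400) = 488208/307729.

α = -3.4460, β = 1.5865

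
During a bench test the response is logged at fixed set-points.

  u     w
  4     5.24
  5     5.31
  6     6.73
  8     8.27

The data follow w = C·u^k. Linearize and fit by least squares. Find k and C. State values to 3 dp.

k = 0.709, C = 1.857

Linearized form: ln w = k·ln u + ln C. From the 4 transformed points,
Over the data: Σln u = 6.8669, Σ(ln u)² = 12.0466, Σln w = 7.3451, Σln u·ln w = 12.7925.
Normal system: [[12.0466, 6.8669]; [6.8669, 4]]·[k, ln C]ᵀ = [12.7925, 7.3451]ᵀ.
Solving (det = 1.0316): k = 0.70907, ln C = 0.61900, so C = exp(0.61900) = 1.85707.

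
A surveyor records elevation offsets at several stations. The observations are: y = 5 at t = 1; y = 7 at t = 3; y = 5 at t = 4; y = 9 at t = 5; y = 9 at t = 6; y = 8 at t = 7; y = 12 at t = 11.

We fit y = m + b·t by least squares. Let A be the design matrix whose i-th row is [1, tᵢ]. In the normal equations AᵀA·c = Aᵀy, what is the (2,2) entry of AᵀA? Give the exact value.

Row 2 ↔ basis t, column 2 ↔ basis t, so (AᵀA)_{2,2} = Σᵢ (t)·(t) = (1)·(1) + (3)·(3) + (4)·(4) + (5)·(5) + (6)·(6) + (7)·(7) + (11)·(11) = 257.

257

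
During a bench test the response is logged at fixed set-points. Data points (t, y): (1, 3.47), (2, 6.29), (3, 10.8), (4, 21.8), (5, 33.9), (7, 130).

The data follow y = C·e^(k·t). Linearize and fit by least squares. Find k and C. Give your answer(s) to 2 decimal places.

k = 0.60, C = 1.87

Taking logs, ln y = k·t + ln C, so regress ln y on t.
AᵀA = [[104.0000, 22.0000]; [22.0000, 6]], rhs = [76.0782, 16.9355]ᵀ  (here Σt = 22.0000, Σ(t)² = 104.0000, Σln y = 16.9355, Σt·ln y = 76.0782).
Solving (det = 140.0000): k = 0.59920, ln C = 0.62553, so C = exp(0.62553) = 1.86924.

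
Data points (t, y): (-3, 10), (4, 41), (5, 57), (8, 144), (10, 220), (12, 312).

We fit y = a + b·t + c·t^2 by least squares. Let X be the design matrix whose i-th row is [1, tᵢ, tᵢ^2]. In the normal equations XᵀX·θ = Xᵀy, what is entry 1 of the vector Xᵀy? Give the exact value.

Entry 1 ↔ basis 1, so (Xᵀy)_{1} = Σᵢ yᵢ = (1)·(10) + (1)·(41) + (1)·(57) + (1)·(144) + (1)·(220) + (1)·(312) = 784.

784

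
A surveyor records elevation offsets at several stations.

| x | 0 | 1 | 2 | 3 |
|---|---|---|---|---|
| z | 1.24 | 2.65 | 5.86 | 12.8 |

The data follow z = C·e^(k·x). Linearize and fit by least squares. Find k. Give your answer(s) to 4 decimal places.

With ln zᵢ as the transformed response and xᵢ as the regressor:
XᵀX = [[14.0000, 6.0000]; [6.0000, 4]], rhs = [12.1592, 5.5073]ᵀ  (here Σx = 6.0000, Σ(x)² = 14.0000, Σln z = 5.5073, Σx·ln z = 12.1592).
Solving (det = 20.0000): k = 0.77966, ln C = 0.20733.

k = 0.7797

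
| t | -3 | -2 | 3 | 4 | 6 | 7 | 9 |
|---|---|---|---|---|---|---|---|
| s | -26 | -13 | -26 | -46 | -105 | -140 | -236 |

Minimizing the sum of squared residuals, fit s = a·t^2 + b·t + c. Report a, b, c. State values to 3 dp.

a = -2.923, b = 0.178, c = -0.003

Setting ∂/∂a … = 0 gives: 10692·a + 1344·b + 204·c = -31012;  1344·a + 204·b + 24·c = -3892;  204·a + 24·b + 7·c = -592.
Inverting the 3×3 Gram matrix, [a, b, c]ᵀ = [-69175/23667, 4219/23667, -20/7889]ᵀ.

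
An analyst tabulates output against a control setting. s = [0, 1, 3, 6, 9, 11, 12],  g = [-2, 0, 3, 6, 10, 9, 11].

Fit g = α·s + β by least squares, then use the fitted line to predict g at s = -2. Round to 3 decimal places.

ĝ = -2.943

Normal-equation sums: Σs·s = 392, Σs = 42, Σ1 = 7.
And Σs·g = 366, Σg = 37.
XᵀX·[α, β]ᵀ = Xᵀg becomes [[392, 42]; [42, 7]]·[α, β]ᵀ = [366, 37]ᵀ.
Eliminating β: 7·(row 1) − 42·(row 2) gives 980·α = 7·366 − 42·37 = 1008, so α = 36/35.
Then β = (37 − 42·(36/35))/7 = -31/35.
At s = -2: ĝ = (36/35)·(-2) + (-31/35)·(1) = -103/35.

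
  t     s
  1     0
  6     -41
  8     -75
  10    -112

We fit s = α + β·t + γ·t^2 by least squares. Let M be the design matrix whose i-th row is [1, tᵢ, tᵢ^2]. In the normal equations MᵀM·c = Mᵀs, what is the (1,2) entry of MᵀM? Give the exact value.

Row 1 ↔ basis 1, column 2 ↔ basis t, so (MᵀM)_{1,2} = Σᵢ t = (1)·(1) + (1)·(6) + (1)·(8) + (1)·(10) = 25.

25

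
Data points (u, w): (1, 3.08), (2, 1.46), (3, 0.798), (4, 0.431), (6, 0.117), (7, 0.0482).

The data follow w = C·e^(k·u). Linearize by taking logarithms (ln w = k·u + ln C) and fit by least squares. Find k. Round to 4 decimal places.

Linearized form: ln w = k·u + ln C. From the 6 transformed points,
Σu = 23.0000, Σ(u)² = 115.0000, Σln w = -4.7419, Σu·ln w = -36.2620.
Normal system: [[115.0000, 23.0000]; [23.0000, 6]]·[k, ln C]ᵀ = [-36.2620, -4.7419]ᵀ.
Slope k = (n·Σu·ln w − Σu·Σln w)/(n·Σ(u)² − (Σu)²) = (6·-36.2620 − 23.0000·-4.7419)/161.0000 = -0.67396; ln C = (Σln w − k·Σu)/n = 1.79321.

k = -0.6740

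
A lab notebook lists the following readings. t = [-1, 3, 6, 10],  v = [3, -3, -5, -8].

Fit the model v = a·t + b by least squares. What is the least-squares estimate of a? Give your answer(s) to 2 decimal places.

Normal-equation sums: Σt·t = 146, Σt = 18, Σ1 = 4.
And Σt·v = -122, Σv = -13.
Δ = 146·4 − 18² = 260.
a = ((-122)·4 − 18·(-13))/260 = -127/130; b = (146·(-13) − 18·(-122))/260 = 149/130.

a = -0.98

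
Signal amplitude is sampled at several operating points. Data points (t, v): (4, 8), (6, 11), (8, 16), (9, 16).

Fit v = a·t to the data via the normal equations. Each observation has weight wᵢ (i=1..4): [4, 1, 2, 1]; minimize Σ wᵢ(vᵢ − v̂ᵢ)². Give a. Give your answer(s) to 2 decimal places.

The normal system XᵀWX·[a]ᵀ = XᵀWv is [[309]]·[a]ᵀ = [594]ᵀ.
a = 594/309 = 1.92233.

a = 1.92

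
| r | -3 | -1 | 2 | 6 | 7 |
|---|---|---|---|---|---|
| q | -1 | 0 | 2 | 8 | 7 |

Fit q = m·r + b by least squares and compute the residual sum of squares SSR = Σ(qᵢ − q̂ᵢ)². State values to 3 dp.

With design matrix X, XᵀX = [[99, 11]; [11, 5]] and Xᵀq = [104, 16]ᵀ.
Determinant 99·5 − 11² = 374.
m = (104·5 − 11·16)/374 = 172/187; b = (99·16 − 11·104)/374 = 20/17.
Residuals: 109/187, -48/187, -190/187, 244/187, -115/187; SSR = 658/187.

SSR = 3.519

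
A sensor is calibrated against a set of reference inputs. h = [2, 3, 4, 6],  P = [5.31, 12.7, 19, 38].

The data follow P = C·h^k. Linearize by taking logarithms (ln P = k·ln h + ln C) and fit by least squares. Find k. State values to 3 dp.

k = 1.766

Taking logs, ln P = k·ln h + ln C, so regress ln P on ln h.
Σln h = 4.9698, Σ(ln h)² = 6.8196, Σln P = 10.7932, Σln h·ln P = 14.5490.
Normal system: [[6.8196, 4.9698]; [4.9698, 4]]·[k, ln C]ᵀ = [14.5490, 10.7932]ᵀ.
Slope k = (n·Σln h·ln P − Σln h·Σln P)/(n·Σ(ln h)² − (Σln h)²) = (4·14.5490 − 4.9698·10.7932)/2.5794 = 1.76625; ln C = (Σln P − k·Σln h)/n = 0.50382.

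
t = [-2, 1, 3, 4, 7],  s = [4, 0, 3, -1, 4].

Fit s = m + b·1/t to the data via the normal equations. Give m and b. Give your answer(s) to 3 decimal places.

m = 2.672, b = -2.738

The normal equations are: 5·m + (103/84)·b = 10;  (103/84)·m + (10189/7056)·b = -19/28.
Determinant 5·(10189/7056) − (103/84)² = 2521/441.
m = (10·(10189/7056) − (103/84)·(-19/28))/(2521/441) = 107761/40336; b = (5·(-19/28) − (103/84)·10)/(2521/441) = -27615/10084.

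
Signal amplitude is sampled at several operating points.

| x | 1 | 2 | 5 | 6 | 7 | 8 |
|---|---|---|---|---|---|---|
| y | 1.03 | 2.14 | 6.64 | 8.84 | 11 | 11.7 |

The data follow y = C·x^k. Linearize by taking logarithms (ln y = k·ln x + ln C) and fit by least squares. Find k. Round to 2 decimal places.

k = 1.21

Linearized form: ln y = k·ln x + ln C. From the 6 transformed points,
Sums: Σln x = 8.1197, Σ(ln x)² = 14.3918, Σln y = 9.7202, Σln x·ln y = 17.2596.
Normal system: [[14.3918, 8.1197]; [8.1197, 6]]·[k, ln C]ᵀ = [17.2596, 9.7202]ᵀ.
Δ = 14.3918·6 − (8.1197)² = 20.4213; k = (17.2596·6 − 8.1197·9.7202)/20.4213 = 1.20620, ln C = (14.3918·9.7202 − 8.1197·17.2596)/20.4213 = -0.01229.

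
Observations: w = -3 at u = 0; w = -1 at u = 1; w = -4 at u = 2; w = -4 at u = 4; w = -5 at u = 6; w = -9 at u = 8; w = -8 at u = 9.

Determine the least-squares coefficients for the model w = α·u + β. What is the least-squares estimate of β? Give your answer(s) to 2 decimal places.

Compute the Gram sums: Σu·u = 202, Σu = 30, Σ1 = 7.
Moment sums: Σu·w = -199, Σw = -34.
So AᵀA·[α, β]ᵀ = Aᵀw: [[202, 30]; [30, 7]]·[α, β]ᵀ = [-199, -34]ᵀ.
Δ = 202·7 − 30² = 514.
α = ((-199)·7 − 30·(-34))/514 = -373/514; β = (202·(-34) − 30·(-199))/514 = -449/257.

β = -1.75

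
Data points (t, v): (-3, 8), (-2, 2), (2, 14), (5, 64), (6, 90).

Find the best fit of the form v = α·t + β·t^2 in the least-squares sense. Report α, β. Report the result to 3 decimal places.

α = 3.110, β = 1.966

Entries of MᵀM: Σt·t = 78, Σt·t^2 = 314, Σt^2·t^2 = 2034.
And Σt·v = 860, Σt^2·v = 4976.
Normal equations: [[78, 314]; [314, 2034]]·[α, β]ᵀ = [860, 4976]ᵀ.
det = 78·2034 − 314² = 60056.
α = (860·2034 − 314·4976)/60056 = 23347/7507; β = (78·4976 − 314·860)/60056 = 14761/7507.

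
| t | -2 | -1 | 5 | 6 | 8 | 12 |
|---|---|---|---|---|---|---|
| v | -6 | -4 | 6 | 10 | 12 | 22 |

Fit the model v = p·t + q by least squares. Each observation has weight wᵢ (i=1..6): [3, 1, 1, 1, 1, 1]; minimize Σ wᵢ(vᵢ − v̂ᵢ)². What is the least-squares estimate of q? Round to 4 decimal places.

Normal-equation sums: Σwᵢ·t·t = 282, Σwᵢ·t = 24, Σwᵢ·1 = 8.
Right-hand side: Σwᵢ·t·v = 490, Σwᵢ·v = 28.
So XᵀWX·[p, q]ᵀ = XᵀWv: [[282, 24]; [24, 8]]·[p, q]ᵀ = [490, 28]ᵀ.
Eliminating q: 8·(row 1) − 24·(row 2) gives 1680·p = 8·490 − 24·28 = 3248, so p = 29/15.
Then q = (28 − 24·(29/15))/8 = -23/10.

q = -2.3000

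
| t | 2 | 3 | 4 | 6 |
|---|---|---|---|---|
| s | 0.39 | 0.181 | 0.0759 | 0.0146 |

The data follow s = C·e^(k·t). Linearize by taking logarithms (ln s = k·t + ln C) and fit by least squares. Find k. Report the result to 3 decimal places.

Linearized form: ln s = k·t + ln C. From the 4 transformed points,
Sums: Σt = 15.0000, Σ(t)² = 65.0000, Σln s = -9.4559, Σt·ln s = -42.6847.
Normal system: [[65.0000, 15.0000]; [15.0000, 4]]·[k, ln C]ᵀ = [-42.6847, -9.4559]ᵀ.
Slope k = (n·Σt·ln s − Σt·Σln s)/(n·Σ(t)² − (Σt)²) = (4·-42.6847 − 15.0000·-9.4559)/35.0000 = -0.82571; ln C = (Σln s − k·Σt)/n = 0.73243.

k = -0.826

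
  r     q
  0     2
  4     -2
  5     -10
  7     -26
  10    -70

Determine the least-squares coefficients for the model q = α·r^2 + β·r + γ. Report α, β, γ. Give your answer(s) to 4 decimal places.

α = -1.0101, β = 2.9322, γ = 1.9357

MᵀM·[α, β, γ]ᵀ = Mᵀq reads: 13282·α + 1532·β + 190·γ = -8556;  1532·α + 190·β + 26·γ = -940;  190·α + 26·β + 5·γ = -106.
(Σr^2·r^2 = 13282, Σr^2·r = 1532, Σr^2 = 190, Σr·r = 190, Σr = 26, Σ1 = 5, Σr^2·q = -8556, Σr·q = -940, Σq = -106.)
Solving the 3×3 system (Gaussian elimination) gives α = -45784/45327, β = 132908/45327, γ = 29246/15109.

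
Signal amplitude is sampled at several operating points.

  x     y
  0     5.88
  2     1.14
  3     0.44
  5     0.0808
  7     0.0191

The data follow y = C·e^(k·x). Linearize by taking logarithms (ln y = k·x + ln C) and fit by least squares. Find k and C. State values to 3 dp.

k = -0.827, C = 5.662

Let Y = ln y. Fitting Y = k·x + ln C by least squares:
Σx = 17.0000, Σ(x)² = 87.0000, Σln y = -5.3922, Σx·ln y = -42.4862.
Equations: 87.0000·k + 17.0000·ln C = -42.4862;  17.0000·k + 5·ln C = -5.3922.
Δ = 87.0000·5 − (17.0000)² = 146.0000; k = (-42.4862·5 − 17.0000·-5.3922)/146.0000 = -0.82714, ln C = (87.0000·-5.3922 − 17.0000·-42.4862)/146.0000 = 1.73384, so C = exp(1.73384) = 5.66238.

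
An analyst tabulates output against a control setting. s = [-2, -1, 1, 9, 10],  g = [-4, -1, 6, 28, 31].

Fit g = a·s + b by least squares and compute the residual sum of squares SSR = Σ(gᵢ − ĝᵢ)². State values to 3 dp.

SSR = 1.150

Setting ∂/∂a … = 0 gives: 187·a + 17·b = 577;  17·a + 5·b = 60.
(Σs·s = 187, Σs = 17, Σ1 = 5, Σs·g = 577, Σg = 60.)
det = 187·5 − 17² = 646.
a = (577·5 − 17·60)/646 = 1865/646; b = (187·60 − 17·577)/646 = 83/38.
Residuals: -265/646, -96/323, 300/323, -54/323, -35/646; SSR = 743/646.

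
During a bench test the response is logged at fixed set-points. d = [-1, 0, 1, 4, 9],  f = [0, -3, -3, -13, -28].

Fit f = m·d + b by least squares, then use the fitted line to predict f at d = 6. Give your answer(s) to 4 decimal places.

Normal-equation sums: Σd·d = 99, Σd = 13, Σ1 = 5.
Right-hand side: Σd·f = -307, Σf = -47.
Normal equations: [[99, 13]; [13, 5]]·[m, b]ᵀ = [-307, -47]ᵀ.
Δ = 99·5 − 13² = 326.
m = ((-307)·5 − 13·(-47))/326 = -462/163; b = (99·(-47) − 13·(-307))/326 = -331/163.
At d = 6: f̂ = (-462/163)·(6) + (-331/163)·(1) = -3103/163.

f̂ = -19.0368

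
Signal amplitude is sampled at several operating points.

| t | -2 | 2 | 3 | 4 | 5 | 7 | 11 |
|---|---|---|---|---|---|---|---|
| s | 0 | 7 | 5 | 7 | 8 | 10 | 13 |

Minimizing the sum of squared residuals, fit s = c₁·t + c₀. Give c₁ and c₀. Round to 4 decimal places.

Forming XᵀX = [[228, 30]; [30, 7]] and Xᵀs = [310, 50]ᵀ gives XᵀX·[c₁, c₀]ᵀ = Xᵀs.
det = 228·7 − 30² = 696.
c₁ = (310·7 − 30·50)/696 = 335/348; c₀ = (228·50 − 30·310)/696 = 175/58.

c₁ = 0.9626, c₀ = 3.0172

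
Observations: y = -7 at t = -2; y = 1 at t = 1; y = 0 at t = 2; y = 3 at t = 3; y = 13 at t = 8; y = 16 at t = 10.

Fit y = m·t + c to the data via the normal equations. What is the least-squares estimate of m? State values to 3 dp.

MᵀM·[m, c]ᵀ = Mᵀy reads: 182·m + 22·c = 288;  22·m + 6·c = 26.
Eliminating c: 6·(row 1) − 22·(row 2) gives 608·m = 6·288 − 22·26 = 1156, so m = 289/152.
Then c = (26 − 22·(289/152))/6 = -401/152.

m = 1.901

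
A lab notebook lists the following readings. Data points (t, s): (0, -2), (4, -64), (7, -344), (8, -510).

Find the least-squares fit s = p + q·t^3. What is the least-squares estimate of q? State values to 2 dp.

Forming AᵀA = [[4, 919]; [919, 383889]] and Aᵀs = [-920, -383208]ᵀ gives AᵀA·[p, q]ᵀ = Aᵀs.
Eliminating q: 383889·(row 1) − 919·(row 2) gives 690995·p = 383889·(-920) − 919·(-383208) = -1009728, so p = -1009728/690995.
Then q = ((-383208) − 919·(-1009728/690995))/383889 = -687352/690995.

q = -0.99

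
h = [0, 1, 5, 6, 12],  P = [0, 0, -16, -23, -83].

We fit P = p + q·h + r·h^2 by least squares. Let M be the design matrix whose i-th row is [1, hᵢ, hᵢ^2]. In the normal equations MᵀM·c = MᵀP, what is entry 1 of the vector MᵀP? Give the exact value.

-122

Entry 1 ↔ basis 1, so (MᵀP)_{1} = Σᵢ Pᵢ = (1)·(0) + (1)·(0) + (1)·(-16) + (1)·(-23) + (1)·(-83) = -122.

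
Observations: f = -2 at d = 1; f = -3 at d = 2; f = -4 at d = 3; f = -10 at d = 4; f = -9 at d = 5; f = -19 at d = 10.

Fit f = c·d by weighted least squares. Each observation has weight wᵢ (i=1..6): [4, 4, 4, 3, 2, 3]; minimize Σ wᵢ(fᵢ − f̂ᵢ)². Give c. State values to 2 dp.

c = -1.89

The normal system XᵀWX·[c]ᵀ = XᵀWf is [[454]]·[c]ᵀ = [-860]ᵀ.
Hence c = -860 / 454 ≈ -1.89427.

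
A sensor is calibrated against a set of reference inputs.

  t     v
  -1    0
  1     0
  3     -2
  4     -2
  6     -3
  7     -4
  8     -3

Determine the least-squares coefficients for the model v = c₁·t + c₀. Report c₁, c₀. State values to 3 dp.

MᵀM·[c₁, c₀]ᵀ = Mᵀv reads: 176·c₁ + 28·c₀ = -84;  28·c₁ + 7·c₀ = -14.
Δ = 176·7 − 28² = 448.
c₁ = ((-84)·7 − 28·(-14))/448 = -7/16; c₀ = (176·(-14) − 28·(-84))/448 = -1/4.

c₁ = -0.438, c₀ = -0.250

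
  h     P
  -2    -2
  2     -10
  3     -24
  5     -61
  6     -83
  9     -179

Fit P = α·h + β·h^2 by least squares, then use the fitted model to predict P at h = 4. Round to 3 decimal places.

P̂ = -40.189

Compute the Gram sums: Σh·h = 159, Σh·h^2 = 1097, Σh^2·h^2 = 8595.
Right-hand side: Σh·P = -2502, Σh^2·P = -19276.
Eliminating β: 8595·(row 1) − 1097·(row 2) gives 163196·α = 8595·(-2502) − 1097·(-19276) = -358918, so α = -179459/81598.
Then β = ((-19276) − 1097·(-179459/81598))/8595 = -160095/81598.
At h = 4: P̂ = (-179459/81598)·(4) + (-160095/81598)·(16) = -1639678/40799.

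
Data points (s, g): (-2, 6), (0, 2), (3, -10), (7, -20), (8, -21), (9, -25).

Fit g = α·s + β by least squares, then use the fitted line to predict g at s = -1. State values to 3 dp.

ĝ = 3.321

Setting ∂/∂α … = 0 gives: 207·α + 25·β = -575;  25·α + 6·β = -68.
(Σs·s = 207, Σs = 25, Σ1 = 6, Σs·g = -575, Σg = -68.)
Determinant 207·6 − 25² = 617.
α = ((-575)·6 − 25·(-68))/617 = -1750/617; β = (207·(-68) − 25·(-575))/617 = 299/617.
At s = -1: ĝ = (-1750/617)·(-1) + (299/617)·(1) = 2049/617.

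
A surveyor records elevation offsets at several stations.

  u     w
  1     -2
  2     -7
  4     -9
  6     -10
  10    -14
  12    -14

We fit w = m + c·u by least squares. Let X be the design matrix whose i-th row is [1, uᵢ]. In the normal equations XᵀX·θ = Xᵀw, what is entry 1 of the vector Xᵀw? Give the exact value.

Entry 1 ↔ basis 1, so (Xᵀw)_{1} = Σᵢ wᵢ = (1)·(-2) + (1)·(-7) + (1)·(-9) + (1)·(-10) + (1)·(-14) + (1)·(-14) = -56.

-56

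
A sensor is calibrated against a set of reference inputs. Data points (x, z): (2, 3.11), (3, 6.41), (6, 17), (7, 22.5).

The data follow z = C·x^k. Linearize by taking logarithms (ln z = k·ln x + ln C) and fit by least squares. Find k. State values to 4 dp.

k = 1.5426

Taking logs, ln z = k·ln x + ln C, so regress ln z on ln x.
XᵀX = [[8.6844, 5.5294]; [5.5294, 4]], rhs = [13.9626, 8.9392]ᵀ  (here Σln x = 5.5294, Σ(ln x)² = 8.6844, Σln z = 8.9392, Σln x·ln z = 13.9626).
Δ = 8.6844·4 − (5.5294)² = 4.1629; k = (13.9626·4 − 5.5294·8.9392)/4.1629 = 1.54258, ln C = (8.6844·8.9392 − 5.5294·13.9626)/4.1629 = 0.10240.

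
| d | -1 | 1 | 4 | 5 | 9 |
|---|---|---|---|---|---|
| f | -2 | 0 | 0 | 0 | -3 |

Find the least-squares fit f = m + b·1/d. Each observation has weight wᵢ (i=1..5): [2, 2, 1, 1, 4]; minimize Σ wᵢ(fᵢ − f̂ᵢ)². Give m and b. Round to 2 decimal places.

m = -1.69, b = 1.01

Compute the Gram sums: Σwᵢ·1 = 10, Σwᵢ·1/d = 161/180, Σwᵢ·1/d·1/d = 134521/32400.
For AᵀWf: Σwᵢ·f = -16, Σwᵢ·1/d·f = 8/3.
Eliminating b: (134521/32400)·(row 1) − (161/180)·(row 2) gives (439763/10800)·m = (134521/32400)·(-16) − (161/180)·(8/3) = -139351/2025, so m = -2229616/1319289.
Then b = ((8/3) − (161/180)·(-2229616/1319289))/(134521/32400) = 442560/439763.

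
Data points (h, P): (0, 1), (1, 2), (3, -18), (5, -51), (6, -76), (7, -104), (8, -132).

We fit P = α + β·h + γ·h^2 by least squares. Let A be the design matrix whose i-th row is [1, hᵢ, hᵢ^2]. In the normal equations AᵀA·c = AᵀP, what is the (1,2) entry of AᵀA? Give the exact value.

Row 1 ↔ basis 1, column 2 ↔ basis h, so (AᵀA)_{1,2} = Σᵢ h = (1)·(0) + (1)·(1) + (1)·(3) + (1)·(5) + (1)·(6) + (1)·(7) + (1)·(8) = 30.

30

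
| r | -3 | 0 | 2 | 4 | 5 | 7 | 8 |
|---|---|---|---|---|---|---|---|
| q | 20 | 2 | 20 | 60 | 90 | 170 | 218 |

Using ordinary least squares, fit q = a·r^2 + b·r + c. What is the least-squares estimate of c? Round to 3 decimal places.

c = 1.345

Compute the Gram sums: Σr^2·r^2 = 7475, Σr^2·r = 1025, Σr^2 = 167, Σr·r = 167, Σr = 23, Σ1 = 7.
And Σr^2·q = 25752, Σr·q = 3604, Σq = 580.
Row-reducing yields a = 490856/161553, b = 443794/161553, c = 72406/53851.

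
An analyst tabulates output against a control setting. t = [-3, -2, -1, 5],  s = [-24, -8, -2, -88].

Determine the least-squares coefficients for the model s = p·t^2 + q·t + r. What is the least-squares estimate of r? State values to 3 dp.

r = 0.207

Normal-equation sums: Σt^2·t^2 = 723, Σt^2·t = 89, Σt^2 = 39, Σt·t = 39, Σt = -1, Σ1 = 4.
Right-hand side: Σt^2·s = -2450, Σt·s = -350, Σs = -122.
AᵀA·[p, q, r]ᵀ = Aᵀs becomes [[723, 89, 39]; [89, 39, -1]; [39, -1, 4]]·[p, q, r]ᵀ = [-2450, -350, -122]ᵀ.
Row-reducing yields p = -1127/353, q = -2971/1765, r = 366/1765.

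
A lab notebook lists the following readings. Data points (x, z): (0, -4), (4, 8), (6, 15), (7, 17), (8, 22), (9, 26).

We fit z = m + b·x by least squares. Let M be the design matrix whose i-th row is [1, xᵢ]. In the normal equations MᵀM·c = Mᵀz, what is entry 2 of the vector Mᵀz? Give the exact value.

Entry 2 ↔ basis x, so (Mᵀz)_{2} = Σᵢ (x)·zᵢ = (0)·(-4) + (4)·(8) + (6)·(15) + (7)·(17) + (8)·(22) + (9)·(26) = 651.

651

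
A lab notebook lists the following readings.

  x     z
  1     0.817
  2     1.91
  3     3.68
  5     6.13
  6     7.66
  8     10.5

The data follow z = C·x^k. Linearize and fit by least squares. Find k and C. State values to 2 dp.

With ln zᵢ as the transformed response and ln xᵢ as the regressor:
Sums: Σln x = 7.2724, Σ(ln x)² = 11.8122, Σln z = 7.9485, Σln x·ln z = 13.3357.
Normal system: [[11.8122, 7.2724]; [7.2724, 6]]·[k, ln C]ᵀ = [13.3357, 7.9485]ᵀ.
Δ = 11.8122·6 − (7.2724)² = 17.9853; k = (13.3357·6 − 7.2724·7.9485)/17.9853 = 1.23490, ln C = (11.8122·7.9485 − 7.2724·13.3357)/17.9853 = -0.17203, so C = exp(-0.17203) = 0.84195.

k = 1.23, C = 0.84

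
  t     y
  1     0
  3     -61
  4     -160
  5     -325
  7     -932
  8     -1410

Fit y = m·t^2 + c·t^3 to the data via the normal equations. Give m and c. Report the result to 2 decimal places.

From the data, Σt^2·t^2 = 7460, Σt^2·t^3 = 53968, Σt^3·t^3 = 400244.
And Σt^2·y = -147142, Σt^3·y = -1094108.
So XᵀX·[m, c]ᵀ = Xᵀy: [[7460, 53968]; [53968, 400244]]·[m, c]ᵀ = [-147142, -1094108]ᵀ.
Eliminating c: 400244·(row 1) − 53968·(row 2) gives 73275216·m = 400244·(-147142) − 53968·(-1094108) = 154117896, so m = 6421579/3053134.
Then c = ((-1094108) − 53968·(6421579/3053134))/400244 = -4605963/1526567.

m = 2.10, c = -3.02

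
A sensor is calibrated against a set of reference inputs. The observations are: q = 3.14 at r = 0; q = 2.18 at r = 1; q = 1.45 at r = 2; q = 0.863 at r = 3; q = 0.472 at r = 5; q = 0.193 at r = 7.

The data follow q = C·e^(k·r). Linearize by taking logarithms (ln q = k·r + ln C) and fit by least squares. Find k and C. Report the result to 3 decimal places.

Linearized form: ln q = k·r + ln C. From the 6 transformed points,
Σr = 18.0000, Σ(r)² = 88.0000, Σln q = -0.2481, Σr·ln q = -14.1889.
Equations: 88.0000·k + 18.0000·ln C = -14.1889;  18.0000·k + 6·ln C = -0.2481.
Solving (det = 204.0000): k = -0.39543, ln C = 1.14495, so C = exp(1.14495) = 3.14229.

k = -0.395, C = 3.142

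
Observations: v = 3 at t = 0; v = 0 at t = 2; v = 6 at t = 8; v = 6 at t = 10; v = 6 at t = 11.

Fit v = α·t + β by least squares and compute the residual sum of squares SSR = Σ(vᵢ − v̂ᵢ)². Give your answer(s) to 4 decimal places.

SSR = 8.9814

Sums needed: Σt·t = 289, Σt = 31, Σ1 = 5.
Right-hand side: Σt·v = 174, Σv = 21.
So MᵀM·[α, β]ᵀ = Mᵀv: [[289, 31]; [31, 5]]·[α, β]ᵀ = [174, 21]ᵀ.
Eliminating β: 5·(row 1) − 31·(row 2) gives 484·α = 5·174 − 31·21 = 219, so α = 219/484.
Then β = (21 − 31·(219/484))/5 = 675/484.
Residuals: 777/484, -1113/484, 477/484, 39/484, -45/121; SSR = 4347/484.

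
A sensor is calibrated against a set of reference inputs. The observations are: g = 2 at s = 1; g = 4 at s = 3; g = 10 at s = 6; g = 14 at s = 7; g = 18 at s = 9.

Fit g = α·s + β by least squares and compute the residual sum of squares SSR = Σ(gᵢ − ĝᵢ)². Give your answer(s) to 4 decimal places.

Entries of MᵀM: Σs·s = 176, Σs = 26, Σ1 = 5.
For Mᵀg: Σs·g = 334, Σg = 48.
Determinant 176·5 − 26² = 204.
α = (334·5 − 26·48)/204 = 211/102; β = (176·48 − 26·334)/204 = -59/51.
Residuals: 37/34, -107/102, -64/51, 23/34, 55/102; SSR = 235/51.

SSR = 4.6078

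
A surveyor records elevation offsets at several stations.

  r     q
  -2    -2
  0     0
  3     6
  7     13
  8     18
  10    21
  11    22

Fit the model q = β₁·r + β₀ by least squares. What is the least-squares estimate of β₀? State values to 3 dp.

β₀ = 0.786

Sums needed: Σr·r = 347, Σr = 37, Σ1 = 7.
And Σr·q = 709, Σq = 78.
Eliminating β₀: 7·(row 1) − 37·(row 2) gives 1060·β₁ = 7·709 − 37·78 = 2077, so β₁ = 2077/1060.
Then β₀ = (78 − 37·(2077/1060))/7 = 833/1060.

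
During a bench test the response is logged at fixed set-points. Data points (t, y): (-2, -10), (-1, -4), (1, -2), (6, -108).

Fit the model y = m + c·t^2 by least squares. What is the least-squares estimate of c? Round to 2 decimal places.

Setting ∂/∂m … = 0 gives: 4·m + 42·c = -124;  42·m + 1314·c = -3934.
det = 4·1314 − 42² = 3492.
m = ((-124)·1314 − 42·(-3934))/3492 = 191/291; c = (4·(-3934) − 42·(-124))/3492 = -2632/873.

c = -3.01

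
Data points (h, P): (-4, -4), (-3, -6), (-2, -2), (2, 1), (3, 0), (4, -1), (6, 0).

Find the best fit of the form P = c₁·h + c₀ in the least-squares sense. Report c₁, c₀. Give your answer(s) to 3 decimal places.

Compute the Gram sums: Σh·h = 94, Σh = 6, Σ1 = 7.
Right-hand side: Σh·P = 36, ΣP = -12.
Determinant 94·7 − 6² = 622.
c₁ = (36·7 − 6·(-12))/622 = 162/311; c₀ = (94·(-12) − 6·36)/622 = -672/311.

c₁ = 0.521, c₀ = -2.161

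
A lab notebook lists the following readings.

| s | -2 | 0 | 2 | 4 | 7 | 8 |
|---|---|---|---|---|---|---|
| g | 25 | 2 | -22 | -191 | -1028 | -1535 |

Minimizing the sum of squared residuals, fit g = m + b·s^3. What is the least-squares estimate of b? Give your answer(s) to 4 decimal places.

b = -3.0012

Entries of XᵀX: Σ1 = 6, Σs^3 = 919, Σs^3·s^3 = 384017.
For Xᵀg: Σg = -2749, Σs^3·g = -1151124.
XᵀX·[m, b]ᵀ = Xᵀg becomes [[6, 919]; [919, 384017]]·[m, b]ᵀ = [-2749, -1151124]ᵀ.
det = 6·384017 − 919² = 1459541.
m = ((-2749)·384017 − 919·(-1151124))/1459541 = 2220223/1459541; b = (6·(-1151124) − 919·(-2749))/1459541 = -4380413/1459541.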